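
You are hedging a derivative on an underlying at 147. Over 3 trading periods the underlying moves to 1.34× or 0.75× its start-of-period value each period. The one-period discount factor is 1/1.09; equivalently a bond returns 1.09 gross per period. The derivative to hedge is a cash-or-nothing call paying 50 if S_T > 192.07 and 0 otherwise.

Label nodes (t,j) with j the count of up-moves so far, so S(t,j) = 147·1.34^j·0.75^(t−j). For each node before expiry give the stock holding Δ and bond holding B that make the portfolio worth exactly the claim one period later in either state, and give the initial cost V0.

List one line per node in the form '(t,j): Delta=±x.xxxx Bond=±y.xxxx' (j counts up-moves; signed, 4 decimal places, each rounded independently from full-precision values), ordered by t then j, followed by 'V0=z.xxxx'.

(0,0): Delta=0.2370 Bond=-11.1470
(1,0): Delta=0.4064 Bond=-30.8286
(1,1): Delta=0.1672 Bond=1.5837
(2,0): Delta=0.0000 Bond=0.0000
(2,1): Delta=0.5736 Bond=-58.3113
(2,2): Delta=0.0000 Bond=45.8716
V0=23.6875

Risk-neutral probability p* = (R−d)/(u−d) = (1.09−0.75)/(1.34−0.75) = 0.5763.
Payoff layer (t=3): V(3,0)=0.0000, V(3,1)=0.0000, V(3,2)=50.0000, V(3,3)=50.0000
(2,0): S=82.6875. Δ = (V_up−V_dn)/(S_up−S_dn) = (0.0000−0.0000)/(110.8013−62.0156) = 0.0000. V = [p*·0.0000 + (1−p*)·0.0000]/1.09 = 0.0000. B = V − Δ·S = 0.0000.
(2,1): S=147.7350. Δ = (V_up−V_dn)/(S_up−S_dn) = (50.0000−0.0000)/(197.9649−110.8013) = 0.5736. V = [p*·50.0000 + (1−p*)·0.0000]/1.09 = 26.4345. B = V − Δ·S = -58.3113.
(2,2): S=263.9532. Δ = (V_up−V_dn)/(S_up−S_dn) = (50.0000−50.0000)/(353.6973−197.9649) = 0.0000. V = [p*·50.0000 + (1−p*)·50.0000]/1.09 = 45.8716. B = V − Δ·S = 45.8716.
(1,0): S=110.2500. Δ = (V_up−V_dn)/(S_up−S_dn) = (26.4345−0.0000)/(147.7350−82.6875) = 0.4064. V = [p*·26.4345 + (1−p*)·0.0000]/1.09 = 13.9756. B = V − Δ·S = -30.8286.
(1,1): S=196.9800. Δ = (V_up−V_dn)/(S_up−S_dn) = (45.8716−26.4345)/(263.9532−147.7350) = 0.1672. V = [p*·45.8716 + (1−p*)·26.4345]/1.09 = 34.5280. B = V − Δ·S = 1.5837.
(0,0): S=147.0000. Δ = (V_up−V_dn)/(S_up−S_dn) = (34.5280−13.9756)/(196.9800−110.2500) = 0.2370. V = [p*·34.5280 + (1−p*)·13.9756]/1.09 = 23.6875. B = V − Δ·S = -11.1470.
The time-0 hedge costs 23.6875, which is the no-arbitrage price.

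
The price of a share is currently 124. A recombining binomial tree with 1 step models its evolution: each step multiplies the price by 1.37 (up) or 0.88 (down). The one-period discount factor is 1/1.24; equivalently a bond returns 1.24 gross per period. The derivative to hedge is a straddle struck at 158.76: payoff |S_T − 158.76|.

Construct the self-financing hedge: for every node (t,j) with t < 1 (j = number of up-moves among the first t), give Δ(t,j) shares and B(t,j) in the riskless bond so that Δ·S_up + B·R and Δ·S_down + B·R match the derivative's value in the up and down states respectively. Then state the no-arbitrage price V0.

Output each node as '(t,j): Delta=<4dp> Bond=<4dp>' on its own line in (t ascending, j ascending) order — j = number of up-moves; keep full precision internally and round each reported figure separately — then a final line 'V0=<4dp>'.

No-arbitrage ⇒ martingale measure with p* = (R−d)/(u−d) = 0.7347.
Terminal payoffs: V(1,0)=49.6400, V(1,1)=11.1200
  t=0,j=0: stock 124.0000 → up 169.8800 (V=11.1200), down 109.1200 (V=49.6400). Price 17.2093; hedge Δ=-0.6340, bond B=95.8216.
Each (Δ,B) replicates both successor values, so the strategy is self-financing and V0 is arbitrage-free.

(0,0): Delta=-0.6340 Bond=95.8216
V0=17.2093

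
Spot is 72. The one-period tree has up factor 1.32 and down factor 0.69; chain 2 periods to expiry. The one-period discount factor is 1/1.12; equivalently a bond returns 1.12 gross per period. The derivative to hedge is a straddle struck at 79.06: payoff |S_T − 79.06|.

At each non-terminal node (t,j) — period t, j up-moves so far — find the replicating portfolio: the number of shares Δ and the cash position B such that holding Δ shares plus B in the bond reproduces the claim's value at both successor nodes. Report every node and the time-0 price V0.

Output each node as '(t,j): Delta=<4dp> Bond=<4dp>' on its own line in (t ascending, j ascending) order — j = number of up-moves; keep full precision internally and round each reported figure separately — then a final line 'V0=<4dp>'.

Under the risk-neutral measure, an up-move has probability p* = (R−d)/(u−d) = 0.6825 and values discount at R = 1.12.
Terminal values V(2,·): V(2,0)=44.7808, V(2,1)=13.4824, V(2,2)=46.3928
  t=1,j=0: stock 49.6800 → up 65.5776 (V=13.4824), down 34.2792 (V=44.7808). Price 20.9093; hedge Δ=-1.0000, bond B=70.5893.
  t=1,j=1: stock 95.0400 → up 125.4528 (V=46.3928), down 65.5776 (V=13.4824). Price 32.0938; hedge Δ=0.5496, bond B=-20.1449.
  t=0,j=0: stock 72.0000 → up 95.0400 (V=32.0938), down 49.6800 (V=20.9093). Price 25.4850; hedge Δ=0.2466, bond B=7.7318.
The time-0 hedge costs 25.4850, which is the no-arbitrage price.

(0,0): Delta=0.2466 Bond=7.7318
(1,0): Delta=-1.0000 Bond=70.5893
(1,1): Delta=0.5496 Bond=-20.1449
V0=25.4850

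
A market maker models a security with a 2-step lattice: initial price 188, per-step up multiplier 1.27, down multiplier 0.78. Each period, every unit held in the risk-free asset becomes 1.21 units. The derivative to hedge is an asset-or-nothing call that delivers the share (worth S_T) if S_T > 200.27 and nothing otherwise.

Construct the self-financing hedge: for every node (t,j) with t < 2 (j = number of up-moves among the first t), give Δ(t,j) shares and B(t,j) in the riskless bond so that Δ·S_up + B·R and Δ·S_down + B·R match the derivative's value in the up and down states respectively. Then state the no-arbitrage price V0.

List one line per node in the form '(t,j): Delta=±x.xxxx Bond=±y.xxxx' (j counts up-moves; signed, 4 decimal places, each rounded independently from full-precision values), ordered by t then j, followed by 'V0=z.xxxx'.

Since d<R<u, set p* = (R−d)/(u−d) = 0.8776; price each node as the discounted p*-expectation of its children.
Payoff layer (t=2): V(2,0)=0.0000, V(2,1)=0.0000, V(2,2)=303.2252
  t=1,j=0: stock 146.6400 → up 186.2328 (V=0.0000), down 114.3792 (V=0.0000). Price 0.0000; hedge Δ=0.0000, bond B=0.0000.
  t=1,j=1: stock 238.7600 → up 303.2252 (V=303.2252), down 186.2328 (V=0.0000). Price 219.9137; hedge Δ=2.5918, bond B=-398.9132.
  t=0,j=0: stock 188.0000 → up 238.7600 (V=219.9137), down 146.6400 (V=0.0000). Price 159.4921; hedge Δ=2.3873, bond B=-289.3113.
Each (Δ,B) replicates both successor values, so the strategy is self-financing and V0 is arbitrage-free.

(0,0): Delta=2.3873 Bond=-289.3113
(1,0): Delta=0.0000 Bond=0.0000
(1,1): Delta=2.5918 Bond=-398.9132
V0=159.4921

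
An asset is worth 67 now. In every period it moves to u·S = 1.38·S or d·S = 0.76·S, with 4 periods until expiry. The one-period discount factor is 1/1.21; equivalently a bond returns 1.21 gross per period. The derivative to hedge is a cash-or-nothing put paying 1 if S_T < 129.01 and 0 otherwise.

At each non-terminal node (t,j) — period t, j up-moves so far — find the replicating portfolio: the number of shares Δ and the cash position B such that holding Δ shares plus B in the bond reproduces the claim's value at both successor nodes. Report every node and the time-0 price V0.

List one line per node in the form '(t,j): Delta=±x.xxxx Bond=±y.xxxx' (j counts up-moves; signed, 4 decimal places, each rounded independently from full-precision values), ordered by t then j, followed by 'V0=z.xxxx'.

(0,0): Delta=-0.0059 Bond=0.5359
(1,0): Delta=-0.0114 Bond=0.9290
(1,1): Delta=-0.0047 Bond=0.5425
(2,0): Delta=0.0000 Bond=0.6830
(2,1): Delta=-0.0138 Bond=1.2907
(2,2): Delta=-0.0029 Bond=0.4168
(3,0): Delta=0.0000 Bond=0.8264
(3,1): Delta=0.0000 Bond=0.8264
(3,2): Delta=-0.0166 Bond=1.8395
(3,3): Delta=0.0000 Bond=0.0000
V0=0.1414

Under the risk-neutral measure, an up-move has probability p* = (R−d)/(u−d) = 0.7258 and values discount at R = 1.21.
Terminal values V(4,·): V(4,0)=1.0000, V(4,1)=1.0000, V(4,2)=1.0000, V(4,3)=0.0000, V(4,4)=0.0000
  t=3,j=0: stock 29.4114 → up 40.5877 (V=1.0000), down 22.3527 (V=1.0000). Price 0.8264; hedge Δ=0.0000, bond B=0.8264.
  t=3,j=1: stock 53.4049 → up 73.6988 (V=1.0000), down 40.5877 (V=1.0000). Price 0.8264; hedge Δ=0.0000, bond B=0.8264.
  t=3,j=2: stock 96.9720 → up 133.8214 (V=0.0000), down 73.6988 (V=1.0000). Price 0.2266; hedge Δ=-0.0166, bond B=1.8395.
  t=3,j=3: stock 176.0808 → up 242.9915 (V=0.0000), down 133.8214 (V=0.0000). Price 0.0000; hedge Δ=0.0000, bond B=0.0000.
  t=2,j=0: stock 38.6992 → up 53.4049 (V=0.8264), down 29.4114 (V=0.8264). Price 0.6830; hedge Δ=0.0000, bond B=0.6830.
  t=2,j=1: stock 70.2696 → up 96.9720 (V=0.2266), down 53.4049 (V=0.8264). Price 0.3232; hedge Δ=-0.0138, bond B=1.2907.
  t=2,j=2: stock 127.5948 → up 176.0808 (V=0.0000), down 96.9720 (V=0.2266). Price 0.0514; hedge Δ=-0.0029, bond B=0.4168.
  t=1,j=0: stock 50.9200 → up 70.2696 (V=0.3232), down 38.6992 (V=0.6830). Price 0.3486; hedge Δ=-0.0114, bond B=0.9290.
  t=1,j=1: stock 92.4600 → up 127.5948 (V=0.0514), down 70.2696 (V=0.3232). Price 0.1040; hedge Δ=-0.0047, bond B=0.5425.
  t=0,j=0: stock 67.0000 → up 92.4600 (V=0.1040), down 50.9200 (V=0.3486). Price 0.1414; hedge Δ=-0.0059, bond B=0.5359.
The time-0 hedge costs 0.1414, which is the no-arbitrage price.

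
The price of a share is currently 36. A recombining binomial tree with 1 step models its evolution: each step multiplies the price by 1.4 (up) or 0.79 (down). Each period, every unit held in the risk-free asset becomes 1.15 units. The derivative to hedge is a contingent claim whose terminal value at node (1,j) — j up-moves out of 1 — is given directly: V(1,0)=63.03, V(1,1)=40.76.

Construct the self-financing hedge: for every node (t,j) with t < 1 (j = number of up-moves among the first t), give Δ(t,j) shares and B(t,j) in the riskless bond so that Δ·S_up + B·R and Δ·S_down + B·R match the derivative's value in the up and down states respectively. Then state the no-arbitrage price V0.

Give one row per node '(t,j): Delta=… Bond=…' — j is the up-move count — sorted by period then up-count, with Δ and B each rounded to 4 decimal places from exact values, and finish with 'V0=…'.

(0,0): Delta=-1.0141 Bond=79.8882
V0=43.3800

The replicating-portfolio and risk-neutral prices coincide; use p* = (1.15−0.79)/(1.4−0.79) = 0.5902 for the latter.
At expiry t=1: V(1,0)=63.0300, V(1,1)=40.7600
  t=0,j=0: stock 36.0000 → up 50.4000 (V=40.7600), down 28.4400 (V=63.0300). Price 43.3800; hedge Δ=-1.0141, bond B=79.8882.
Root portfolio cost Δ·36+B reproduces V0=43.3800.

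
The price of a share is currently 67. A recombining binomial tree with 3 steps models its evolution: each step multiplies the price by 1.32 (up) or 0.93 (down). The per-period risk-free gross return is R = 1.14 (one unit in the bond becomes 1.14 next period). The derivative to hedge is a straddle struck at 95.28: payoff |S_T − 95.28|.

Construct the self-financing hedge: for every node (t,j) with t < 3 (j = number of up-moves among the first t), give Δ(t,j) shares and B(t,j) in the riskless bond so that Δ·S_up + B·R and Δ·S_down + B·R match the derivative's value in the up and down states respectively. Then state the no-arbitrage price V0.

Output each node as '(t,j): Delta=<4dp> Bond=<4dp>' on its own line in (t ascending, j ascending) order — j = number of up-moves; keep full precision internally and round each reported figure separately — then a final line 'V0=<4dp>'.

(0,0): Delta=0.1665 Bond=5.7557
(1,0): Delta=-0.4834 Bond=47.0555
(1,1): Delta=0.5589 Bond=-28.1476
(2,0): Delta=-1.0000 Bond=83.5789
(2,1): Delta=-0.1714 Bond=27.9842
(2,2): Delta=1.0000 Bond=-83.5789
V0=16.9093

No-arbitrage ⇒ martingale measure with p* = (R−d)/(u−d) = 0.5385.
Terminal payoffs: V(3,0)=41.3881, V(3,1)=18.7882, V(3,2)=13.2889, V(3,3)=58.8179
(2,0): S=57.9483. Δ = (V_up−V_dn)/(S_up−S_dn) = (18.7882−41.3881)/(76.4918−53.8919) = -1.0000. V = [p*·18.7882 + (1−p*)·41.3881]/1.14 = 25.6306. B = V − Δ·S = 83.5789.
(2,1): S=82.2492. Δ = (V_up−V_dn)/(S_up−S_dn) = (13.2889−18.7882)/(108.5689−76.4918) = -0.1714. V = [p*·13.2889 + (1−p*)·18.7882]/1.14 = 13.8834. B = V − Δ·S = 27.9842.
(2,2): S=116.7408. Δ = (V_up−V_dn)/(S_up−S_dn) = (58.8179−13.2889)/(154.0979−108.5689) = 1.0000. V = [p*·58.8179 + (1−p*)·13.2889]/1.14 = 33.1619. B = V − Δ·S = -83.5789.
(1,0): S=62.3100. Δ = (V_up−V_dn)/(S_up−S_dn) = (13.8834−25.6306)/(82.2492−57.9483) = -0.4834. V = [p*·13.8834 + (1−p*)·25.6306]/1.14 = 16.9344. B = V − Δ·S = 47.0555.
(1,1): S=88.4400. Δ = (V_up−V_dn)/(S_up−S_dn) = (33.1619−13.8834)/(116.7408−82.2492) = 0.5589. V = [p*·33.1619 + (1−p*)·13.8834]/1.14 = 21.2843. B = V − Δ·S = -28.1476.
(0,0): S=67.0000. Δ = (V_up−V_dn)/(S_up−S_dn) = (21.2843−16.9344)/(88.4400−62.3100) = 0.1665. V = [p*·21.2843 + (1−p*)·16.9344]/1.14 = 16.9093. B = V − Δ·S = 5.7557.
Self-financing check: at every node Δ·S+B equals the discounted successor values.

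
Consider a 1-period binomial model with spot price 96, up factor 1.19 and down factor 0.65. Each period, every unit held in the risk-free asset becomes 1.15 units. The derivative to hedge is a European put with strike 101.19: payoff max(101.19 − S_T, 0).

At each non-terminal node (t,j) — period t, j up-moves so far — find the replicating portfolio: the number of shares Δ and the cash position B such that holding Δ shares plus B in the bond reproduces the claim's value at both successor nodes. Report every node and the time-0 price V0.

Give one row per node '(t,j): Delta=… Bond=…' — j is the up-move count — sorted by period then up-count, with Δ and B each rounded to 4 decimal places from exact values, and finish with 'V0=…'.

(0,0): Delta=-0.7483 Bond=74.3319
V0=2.4986

Risk-neutral probability p* = (R−d)/(u−d) = (1.15−0.65)/(1.19−0.65) = 0.9259.
Terminal values V(1,·): V(1,0)=38.7900, V(1,1)=0.0000
Node (0,0) S=96.0000: V=(p*·0.0000+(1−p*)·38.7900)/1.15=2.4986; Δ=(0.0000−38.7900)/(114.2400−62.4000)=-0.7483; B=V−Δ·S=74.3319
Check: Δ(0,0)·S0 + B(0,0) = 2.4986 = V0.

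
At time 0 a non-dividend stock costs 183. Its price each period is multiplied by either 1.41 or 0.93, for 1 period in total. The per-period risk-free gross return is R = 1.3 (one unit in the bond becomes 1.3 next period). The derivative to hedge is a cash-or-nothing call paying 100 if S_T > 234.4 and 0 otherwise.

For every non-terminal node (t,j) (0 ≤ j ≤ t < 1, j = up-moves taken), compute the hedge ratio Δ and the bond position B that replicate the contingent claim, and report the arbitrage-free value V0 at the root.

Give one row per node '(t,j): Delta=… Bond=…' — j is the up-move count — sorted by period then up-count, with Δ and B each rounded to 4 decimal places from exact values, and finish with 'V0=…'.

(0,0): Delta=1.1384 Bond=-149.0385
V0=59.2949

No-arbitrage ⇒ martingale measure with p* = (R−d)/(u−d) = 0.7708.
Terminal values V(1,·): V(1,0)=0.0000, V(1,1)=100.0000
Node (0,0) S=183.0000: V=(p*·100.0000+(1−p*)·0.0000)/1.3=59.2949; Δ=(100.0000−0.0000)/(258.0300−170.1900)=1.1384; B=V−Δ·S=-149.0385
Root portfolio cost Δ·183+B reproduces V0=59.2949.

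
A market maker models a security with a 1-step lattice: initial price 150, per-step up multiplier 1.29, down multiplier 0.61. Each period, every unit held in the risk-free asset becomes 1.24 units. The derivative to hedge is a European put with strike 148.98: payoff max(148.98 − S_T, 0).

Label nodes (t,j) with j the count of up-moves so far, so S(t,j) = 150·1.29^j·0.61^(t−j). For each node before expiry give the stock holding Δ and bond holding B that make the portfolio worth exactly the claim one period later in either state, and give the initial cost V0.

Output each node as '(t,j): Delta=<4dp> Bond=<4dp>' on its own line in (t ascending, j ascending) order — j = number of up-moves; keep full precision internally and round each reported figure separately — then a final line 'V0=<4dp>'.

(0,0): Delta=-0.5635 Bond=87.9379
V0=3.4084

Since d<R<u, set p* = (R−d)/(u−d) = 0.9265; price each node as the discounted p*-expectation of its children.
At expiry t=1: V(1,0)=57.4800, V(1,1)=0.0000
(0,0): S=150.0000. Δ = (V_up−V_dn)/(S_up−S_dn) = (0.0000−57.4800)/(193.5000−91.5000) = -0.5635. V = [p*·0.0000 + (1−p*)·57.4800]/1.24 = 3.4084. B = V − Δ·S = 87.9379.
Self-financing check: at every node Δ·S+B equals the discounted successor values.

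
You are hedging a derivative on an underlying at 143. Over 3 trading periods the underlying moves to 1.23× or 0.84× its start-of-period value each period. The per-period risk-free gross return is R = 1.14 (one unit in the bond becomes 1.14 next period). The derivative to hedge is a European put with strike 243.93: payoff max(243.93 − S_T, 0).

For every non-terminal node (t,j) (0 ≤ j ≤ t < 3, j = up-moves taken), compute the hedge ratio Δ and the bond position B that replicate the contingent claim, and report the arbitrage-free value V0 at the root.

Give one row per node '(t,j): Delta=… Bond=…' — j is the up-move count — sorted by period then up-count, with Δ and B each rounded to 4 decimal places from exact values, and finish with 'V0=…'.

(0,0): Delta=-0.8190 Bond=145.5711
(1,0): Delta=-1.0000 Bond=187.6962
(1,1): Delta=-0.7819 Bond=159.4275
(2,0): Delta=-1.0000 Bond=213.9737
(2,1): Delta=-1.0000 Bond=213.9737
(2,2): Delta=-0.7372 Bond=172.0795
V0=28.4582

The replicating-portfolio and risk-neutral prices coincide; use p* = (1.14−0.84)/(1.23−0.84) = 0.7692 for the latter.
Terminal values V(3,·): V(3,0)=159.1733, V(3,1)=119.8220, V(3,2)=62.2005, V(3,3)=0.0000
  t=2,j=0: stock 100.9008 → up 124.1080 (V=119.8220), down 84.7567 (V=159.1733). Price 113.0729; hedge Δ=-1.0000, bond B=213.9737.
  t=2,j=1: stock 147.7476 → up 181.7295 (V=62.2005), down 124.1080 (V=119.8220). Price 66.2261; hedge Δ=-1.0000, bond B=213.9737.
  t=2,j=2: stock 216.3447 → up 266.1040 (V=0.0000), down 181.7295 (V=62.2005). Price 12.5912; hedge Δ=-0.7372, bond B=172.0795.
  t=1,j=0: stock 120.1200 → up 147.7476 (V=66.2261), down 100.9008 (V=113.0729). Price 67.5762; hedge Δ=-1.0000, bond B=187.6962.
  t=1,j=1: stock 175.8900 → up 216.3447 (V=12.5912), down 147.7476 (V=66.2261). Price 21.9022; hedge Δ=-0.7819, bond B=159.4275.
  t=0,j=0: stock 143.0000 → up 175.8900 (V=21.9022), down 120.1200 (V=67.5762). Price 28.4582; hedge Δ=-0.8190, bond B=145.5711.
Each (Δ,B) replicates both successor values, so the strategy is self-financing and V0 is arbitrage-free.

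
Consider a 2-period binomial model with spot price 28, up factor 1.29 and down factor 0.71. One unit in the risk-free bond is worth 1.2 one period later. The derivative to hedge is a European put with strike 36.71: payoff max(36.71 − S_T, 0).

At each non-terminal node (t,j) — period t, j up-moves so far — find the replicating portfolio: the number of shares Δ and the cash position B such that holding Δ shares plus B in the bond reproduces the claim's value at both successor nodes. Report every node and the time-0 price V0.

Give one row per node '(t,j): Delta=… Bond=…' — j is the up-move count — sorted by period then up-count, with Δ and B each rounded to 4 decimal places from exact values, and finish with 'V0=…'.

(0,0): Delta=-0.5715 Bond=18.3939
(1,0): Delta=-1.0000 Bond=30.5917
(1,1): Delta=-0.5282 Bond=20.5080
V0=2.3924

Risk-neutral probability p* = (R−d)/(u−d) = (1.2−0.71)/(1.29−0.71) = 0.8448.
At expiry t=2: V(2,0)=22.5952, V(2,1)=11.0648, V(2,2)=0.0000
Node (1,0) S=19.8800: V=(p*·11.0648+(1−p*)·22.5952)/1.2=10.7117; Δ=(11.0648−22.5952)/(25.6452−14.1148)=-1.0000; B=V−Δ·S=30.5917
Node (1,1) S=36.1200: V=(p*·0.0000+(1−p*)·11.0648)/1.2=1.4308; Δ=(0.0000−11.0648)/(46.5948−25.6452)=-0.5282; B=V−Δ·S=20.5080
Node (0,0) S=28.0000: V=(p*·1.4308+(1−p*)·10.7117)/1.2=2.3924; Δ=(1.4308−10.7117)/(36.1200−19.8800)=-0.5715; B=V−Δ·S=18.3939
Self-financing check: at every node Δ·S+B equals the discounted successor values.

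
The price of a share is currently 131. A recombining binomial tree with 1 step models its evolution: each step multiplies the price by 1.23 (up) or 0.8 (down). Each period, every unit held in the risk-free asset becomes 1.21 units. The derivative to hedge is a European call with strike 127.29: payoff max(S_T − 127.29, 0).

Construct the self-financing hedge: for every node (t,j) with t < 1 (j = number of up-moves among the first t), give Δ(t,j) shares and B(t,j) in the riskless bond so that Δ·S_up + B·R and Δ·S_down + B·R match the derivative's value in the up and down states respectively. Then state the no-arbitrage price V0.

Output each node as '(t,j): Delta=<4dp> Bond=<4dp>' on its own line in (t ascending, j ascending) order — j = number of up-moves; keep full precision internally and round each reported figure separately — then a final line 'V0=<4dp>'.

The replicating-portfolio and risk-neutral prices coincide; use p* = (1.21−0.8)/(1.23−0.8) = 0.9535 for the latter.
Terminal values V(1,·): V(1,0)=0.0000, V(1,1)=33.8400
  t=0,j=0: stock 131.0000 → up 161.1300 (V=33.8400), down 104.8000 (V=0.0000). Price 26.6662; hedge Δ=0.6007, bond B=-52.0315.
Root portfolio cost Δ·131+B reproduces V0=26.6662.

(0,0): Delta=0.6007 Bond=-52.0315
V0=26.6662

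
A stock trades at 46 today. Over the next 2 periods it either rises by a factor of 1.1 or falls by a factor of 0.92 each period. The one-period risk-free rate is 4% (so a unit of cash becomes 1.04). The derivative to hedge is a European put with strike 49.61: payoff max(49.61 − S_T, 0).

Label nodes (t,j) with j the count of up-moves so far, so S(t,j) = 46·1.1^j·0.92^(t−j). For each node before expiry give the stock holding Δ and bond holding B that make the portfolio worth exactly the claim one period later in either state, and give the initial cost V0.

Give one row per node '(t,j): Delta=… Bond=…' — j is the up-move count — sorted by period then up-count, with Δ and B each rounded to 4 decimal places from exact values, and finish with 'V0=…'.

(0,0): Delta=-0.5316 Bond=26.8077
(1,0): Delta=-1.0000 Bond=47.7019
(1,1): Delta=-0.3357 Bond=17.9690
V0=2.3533

Risk-neutral probability p* = (R−d)/(u−d) = (1.04−0.92)/(1.1−0.92) = 0.6667.
Payoff layer (t=2): V(2,0)=10.6756, V(2,1)=3.0580, V(2,2)=0.0000
Node (1,0) S=42.3200: V=(p*·3.0580+(1−p*)·10.6756)/1.04=5.3819; Δ=(3.0580−10.6756)/(46.5520−38.9344)=-1.0000; B=V−Δ·S=47.7019
Node (1,1) S=50.6000: V=(p*·0.0000+(1−p*)·3.0580)/1.04=0.9801; Δ=(0.0000−3.0580)/(55.6600−46.5520)=-0.3357; B=V−Δ·S=17.9690
Node (0,0) S=46.0000: V=(p*·0.9801+(1−p*)·5.3819)/1.04=2.3533; Δ=(0.9801−5.3819)/(50.6000−42.3200)=-0.5316; B=V−Δ·S=26.8077
The time-0 hedge costs 2.3533, which is the no-arbitrage price.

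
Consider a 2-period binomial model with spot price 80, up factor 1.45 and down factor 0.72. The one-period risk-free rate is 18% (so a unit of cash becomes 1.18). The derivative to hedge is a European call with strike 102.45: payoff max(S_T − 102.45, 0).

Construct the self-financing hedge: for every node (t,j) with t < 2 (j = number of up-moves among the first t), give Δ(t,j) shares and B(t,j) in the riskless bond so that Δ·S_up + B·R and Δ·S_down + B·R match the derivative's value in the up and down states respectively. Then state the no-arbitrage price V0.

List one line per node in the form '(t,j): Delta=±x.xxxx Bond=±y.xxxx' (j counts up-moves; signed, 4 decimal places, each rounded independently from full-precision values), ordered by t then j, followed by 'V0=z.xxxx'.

(0,0): Delta=0.6012 Bond=-29.3479
(1,0): Delta=0.0000 Bond=0.0000
(1,1): Delta=0.7765 Bond=-54.9570
V0=18.7500

The replicating-portfolio and risk-neutral prices coincide; use p* = (1.18−0.72)/(1.45−0.72) = 0.6301 for the latter.
At expiry t=2: V(2,0)=0.0000, V(2,1)=0.0000, V(2,2)=65.7500
(1,0): S=57.6000. Δ = (V_up−V_dn)/(S_up−S_dn) = (0.0000−0.0000)/(83.5200−41.4720) = 0.0000. V = [p*·0.0000 + (1−p*)·0.0000]/1.18 = 0.0000. B = V − Δ·S = 0.0000.
(1,1): S=116.0000. Δ = (V_up−V_dn)/(S_up−S_dn) = (65.7500−0.0000)/(168.2000−83.5200) = 0.7765. V = [p*·65.7500 + (1−p*)·0.0000]/1.18 = 35.1114. B = V − Δ·S = -54.9570.
(0,0): S=80.0000. Δ = (V_up−V_dn)/(S_up−S_dn) = (35.1114−0.0000)/(116.0000−57.6000) = 0.6012. V = [p*·35.1114 + (1−p*)·0.0000]/1.18 = 18.7500. B = V − Δ·S = -29.3479.
Each (Δ,B) replicates both successor values, so the strategy is self-financing and V0 is arbitrage-free.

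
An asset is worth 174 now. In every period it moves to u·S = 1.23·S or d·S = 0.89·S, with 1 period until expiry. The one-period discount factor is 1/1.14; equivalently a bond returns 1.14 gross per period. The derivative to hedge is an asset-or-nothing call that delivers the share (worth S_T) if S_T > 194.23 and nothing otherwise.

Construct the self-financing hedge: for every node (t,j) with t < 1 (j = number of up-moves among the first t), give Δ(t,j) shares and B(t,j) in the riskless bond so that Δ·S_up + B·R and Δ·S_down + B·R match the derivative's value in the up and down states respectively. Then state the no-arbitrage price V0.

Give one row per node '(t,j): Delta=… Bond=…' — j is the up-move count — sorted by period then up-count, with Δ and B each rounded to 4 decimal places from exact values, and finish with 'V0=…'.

Since d<R<u, set p* = (R−d)/(u−d) = 0.7353; price each node as the discounted p*-expectation of its children.
Payoff layer (t=1): V(1,0)=0.0000, V(1,1)=214.0200
  t=0,j=0: stock 174.0000 → up 214.0200 (V=214.0200), down 154.8600 (V=0.0000). Price 138.0418; hedge Δ=3.6176, bond B=-491.4288.
Check: Δ(0,0)·S0 + B(0,0) = 138.0418 = V0.

(0,0): Delta=3.6176 Bond=-491.4288
V0=138.0418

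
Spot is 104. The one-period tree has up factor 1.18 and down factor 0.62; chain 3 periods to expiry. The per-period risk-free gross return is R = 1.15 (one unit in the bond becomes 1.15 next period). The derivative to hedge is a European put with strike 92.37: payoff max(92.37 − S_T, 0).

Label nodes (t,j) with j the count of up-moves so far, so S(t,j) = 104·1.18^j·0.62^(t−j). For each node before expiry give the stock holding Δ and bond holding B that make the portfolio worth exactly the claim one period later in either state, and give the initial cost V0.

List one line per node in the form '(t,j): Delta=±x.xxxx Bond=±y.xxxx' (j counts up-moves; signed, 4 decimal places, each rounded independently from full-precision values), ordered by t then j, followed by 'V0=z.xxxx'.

Risk-neutral probability p* = (R−d)/(u−d) = (1.15−0.62)/(1.18−0.62) = 0.9464.
Terminal values V(3,·): V(3,0)=67.5839, V(3,1)=45.1964, V(3,2)=2.5880, V(3,3)=0.0000
(2,0): S=39.9776. Δ = (V_up−V_dn)/(S_up−S_dn) = (45.1964−67.5839)/(47.1736−24.7861) = -1.0000. V = [p*·45.1964 + (1−p*)·67.5839]/1.15 = 40.3441. B = V − Δ·S = 80.3217.
(2,1): S=76.0864. Δ = (V_up−V_dn)/(S_up−S_dn) = (2.5880−45.1964)/(89.7820−47.1736) = -1.0000. V = [p*·2.5880 + (1−p*)·45.1964]/1.15 = 4.2353. B = V − Δ·S = 80.3217.
(2,2): S=144.8096. Δ = (V_up−V_dn)/(S_up−S_dn) = (0.0000−2.5880)/(170.8753−89.7820) = -0.0319. V = [p*·0.0000 + (1−p*)·2.5880]/1.15 = 0.1206. B = V − Δ·S = 4.7421.
(1,0): S=64.4800. Δ = (V_up−V_dn)/(S_up−S_dn) = (4.2353−40.3441)/(76.0864−39.9776) = -1.0000. V = [p*·4.2353 + (1−p*)·40.3441]/1.15 = 5.3650. B = V − Δ·S = 69.8450.
(1,1): S=122.7200. Δ = (V_up−V_dn)/(S_up−S_dn) = (0.1206−4.2353)/(144.8096−76.0864) = -0.0599. V = [p*·0.1206 + (1−p*)·4.2353]/1.15 = 0.2965. B = V − Δ·S = 7.6443.
(0,0): S=104.0000. Δ = (V_up−V_dn)/(S_up−S_dn) = (0.2965−5.3650)/(122.7200−64.4800) = -0.0870. V = [p*·0.2965 + (1−p*)·5.3650]/1.15 = 0.4940. B = V − Δ·S = 9.5448.
Each (Δ,B) replicates both successor values, so the strategy is self-financing and V0 is arbitrage-free.

(0,0): Delta=-0.0870 Bond=9.5448
(1,0): Delta=-1.0000 Bond=69.8450
(1,1): Delta=-0.0599 Bond=7.6443
(2,0): Delta=-1.0000 Bond=80.3217
(2,1): Delta=-1.0000 Bond=80.3217
(2,2): Delta=-0.0319 Bond=4.7421
V0=0.4940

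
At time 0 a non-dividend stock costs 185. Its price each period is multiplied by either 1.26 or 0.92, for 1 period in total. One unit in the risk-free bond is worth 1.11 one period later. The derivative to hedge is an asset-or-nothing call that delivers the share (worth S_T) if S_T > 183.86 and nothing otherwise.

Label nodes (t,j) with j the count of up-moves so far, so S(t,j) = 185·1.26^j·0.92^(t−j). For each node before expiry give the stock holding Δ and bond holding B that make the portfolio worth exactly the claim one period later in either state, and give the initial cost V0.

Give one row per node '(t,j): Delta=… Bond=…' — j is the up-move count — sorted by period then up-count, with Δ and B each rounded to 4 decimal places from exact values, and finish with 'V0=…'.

Since d<R<u, set p* = (R−d)/(u−d) = 0.5588; price each node as the discounted p*-expectation of its children.
At expiry t=1: V(1,0)=0.0000, V(1,1)=233.1000
  t=0,j=0: stock 185.0000 → up 233.1000 (V=233.1000), down 170.2000 (V=0.0000). Price 117.3529; hedge Δ=3.7059, bond B=-568.2353.
Each (Δ,B) replicates both successor values, so the strategy is self-financing and V0 is arbitrage-free.

(0,0): Delta=3.7059 Bond=-568.2353
V0=117.3529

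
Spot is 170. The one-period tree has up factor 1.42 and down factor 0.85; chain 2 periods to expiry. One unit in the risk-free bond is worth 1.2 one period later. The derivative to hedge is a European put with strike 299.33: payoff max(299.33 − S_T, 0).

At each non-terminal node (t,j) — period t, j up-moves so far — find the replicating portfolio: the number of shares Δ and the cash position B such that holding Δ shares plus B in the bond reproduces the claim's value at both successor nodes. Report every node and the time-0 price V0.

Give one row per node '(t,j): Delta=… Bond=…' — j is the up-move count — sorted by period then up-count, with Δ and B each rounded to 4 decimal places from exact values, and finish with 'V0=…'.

(0,0): Delta=-0.7705 Bond=180.2340
(1,0): Delta=-1.0000 Bond=249.4417
(1,1): Delta=-0.6842 Bond=195.4368
V0=49.2468

The replicating-portfolio and risk-neutral prices coincide; use p* = (1.2−0.85)/(1.42−0.85) = 0.6140 for the latter.
At expiry t=2: V(2,0)=176.5050, V(2,1)=94.1400, V(2,2)=0.0000
Node (1,0) S=144.5000: V=(p*·94.1400+(1−p*)·176.5050)/1.2=104.9417; Δ=(94.1400−176.5050)/(205.1900−122.8250)=-1.0000; B=V−Δ·S=249.4417
Node (1,1) S=241.4000: V=(p*·0.0000+(1−p*)·94.1400)/1.2=30.2789; Δ=(0.0000−94.1400)/(342.7880−205.1900)=-0.6842; B=V−Δ·S=195.4368
Node (0,0) S=170.0000: V=(p*·30.2789+(1−p*)·104.9417)/1.2=49.2468; Δ=(30.2789−104.9417)/(241.4000−144.5000)=-0.7705; B=V−Δ·S=180.2340
Each (Δ,B) replicates both successor values, so the strategy is self-financing and V0 is arbitrage-free.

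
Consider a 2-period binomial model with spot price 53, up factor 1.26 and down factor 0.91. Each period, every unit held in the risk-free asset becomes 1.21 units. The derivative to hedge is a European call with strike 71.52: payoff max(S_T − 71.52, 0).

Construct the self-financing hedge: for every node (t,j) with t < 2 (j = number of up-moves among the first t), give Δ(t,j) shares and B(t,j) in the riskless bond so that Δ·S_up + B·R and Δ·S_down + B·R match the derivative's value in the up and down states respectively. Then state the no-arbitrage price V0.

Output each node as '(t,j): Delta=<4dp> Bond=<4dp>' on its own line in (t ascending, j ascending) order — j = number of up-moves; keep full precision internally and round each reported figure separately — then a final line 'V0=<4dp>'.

Under the risk-neutral measure, an up-move has probability p* = (R−d)/(u−d) = 0.8571 and values discount at R = 1.21.
Terminal payoffs: V(2,0)=0.0000, V(2,1)=0.0000, V(2,2)=12.6228
  t=1,j=0: stock 48.2300 → up 60.7698 (V=0.0000), down 43.8893 (V=0.0000). Price 0.0000; hedge Δ=0.0000, bond B=0.0000.
  t=1,j=1: stock 66.7800 → up 84.1428 (V=12.6228), down 60.7698 (V=0.0000). Price 8.9418; hedge Δ=0.5401, bond B=-27.1234.
  t=0,j=0: stock 53.0000 → up 66.7800 (V=8.9418), down 48.2300 (V=0.0000). Price 6.3342; hedge Δ=0.4820, bond B=-19.2137.
Each (Δ,B) replicates both successor values, so the strategy is self-financing and V0 is arbitrage-free.

(0,0): Delta=0.4820 Bond=-19.2137
(1,0): Delta=0.0000 Bond=0.0000
(1,1): Delta=0.5401 Bond=-27.1234
V0=6.3342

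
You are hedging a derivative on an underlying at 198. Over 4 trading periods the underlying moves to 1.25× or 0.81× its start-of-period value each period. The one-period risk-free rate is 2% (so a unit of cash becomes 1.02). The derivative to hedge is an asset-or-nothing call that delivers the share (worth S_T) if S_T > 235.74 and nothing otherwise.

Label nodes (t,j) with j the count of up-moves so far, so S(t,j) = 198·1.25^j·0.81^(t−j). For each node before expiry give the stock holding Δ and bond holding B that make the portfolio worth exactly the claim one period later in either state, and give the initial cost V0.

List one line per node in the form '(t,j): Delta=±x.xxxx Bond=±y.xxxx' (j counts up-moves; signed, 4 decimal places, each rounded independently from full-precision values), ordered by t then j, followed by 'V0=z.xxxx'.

(0,0): Delta=1.4104 Bond=-190.3012
(1,0): Delta=0.9719 Bond=-123.7785
(1,1): Delta=1.7216 Bond=-271.1339
(2,0): Delta=0.0000 Bond=0.0000
(2,1): Delta=1.6616 Bond=-264.5324
(2,2): Delta=1.7642 Bond=-289.7260
(3,0): Delta=0.0000 Bond=0.0000
(3,1): Delta=0.0000 Bond=0.0000
(3,2): Delta=2.8409 Bond=-565.3435
(3,3): Delta=1.0000 Bond=0.0000
V0=88.9555

Under the risk-neutral measure, an up-move has probability p* = (R−d)/(u−d) = 0.4773 and values discount at R = 1.02.
Terminal payoffs: V(4,0)=0.0000, V(4,1)=0.0000, V(4,2)=0.0000, V(4,3)=313.2422, V(4,4)=483.3984
Node (3,0) S=105.2253: V=(p*·0.0000+(1−p*)·0.0000)/1.02=0.0000; Δ=(0.0000−0.0000)/(131.5316−85.2325)=0.0000; B=V−Δ·S=0.0000
Node (3,1) S=162.3848: V=(p*·0.0000+(1−p*)·0.0000)/1.02=0.0000; Δ=(0.0000−0.0000)/(202.9809−131.5316)=0.0000; B=V−Δ·S=0.0000
Node (3,2) S=250.5938: V=(p*·313.2422+(1−p*)·0.0000)/1.02=146.5705; Δ=(313.2422−0.0000)/(313.2422−202.9809)=2.8409; B=V−Δ·S=-565.3435
Node (3,3) S=386.7188: V=(p*·483.3984+(1−p*)·313.2422)/1.02=386.7188; Δ=(483.3984−313.2422)/(483.3984−313.2422)=1.0000; B=V−Δ·S=0.0000
Node (2,0) S=129.9078: V=(p*·0.0000+(1−p*)·0.0000)/1.02=0.0000; Δ=(0.0000−0.0000)/(162.3848−105.2253)=0.0000; B=V−Δ·S=0.0000
Node (2,1) S=200.4750: V=(p*·146.5705+(1−p*)·0.0000)/1.02=68.5825; Δ=(146.5705−0.0000)/(250.5938−162.3848)=1.6616; B=V−Δ·S=-264.5324
Node (2,2) S=309.3750: V=(p*·386.7188+(1−p*)·146.5705)/1.02=256.0654; Δ=(386.7188−146.5705)/(386.7188−250.5938)=1.7642; B=V−Δ·S=-289.7260
Node (1,0) S=160.3800: V=(p*·68.5825+(1−p*)·0.0000)/1.02=32.0907; Δ=(68.5825−0.0000)/(200.4750−129.9078)=0.9719; B=V−Δ·S=-123.7785
Node (1,1) S=247.5000: V=(p*·256.0654+(1−p*)·68.5825)/1.02=154.9637; Δ=(256.0654−68.5825)/(309.3750−200.4750)=1.7216; B=V−Δ·S=-271.1339
Node (0,0) S=198.0000: V=(p*·154.9637+(1−p*)·32.0907)/1.02=88.9555; Δ=(154.9637−32.0907)/(247.5000−160.3800)=1.4104; B=V−Δ·S=-190.3012
Check: Δ(0,0)·S0 + B(0,0) = 88.9555 = V0.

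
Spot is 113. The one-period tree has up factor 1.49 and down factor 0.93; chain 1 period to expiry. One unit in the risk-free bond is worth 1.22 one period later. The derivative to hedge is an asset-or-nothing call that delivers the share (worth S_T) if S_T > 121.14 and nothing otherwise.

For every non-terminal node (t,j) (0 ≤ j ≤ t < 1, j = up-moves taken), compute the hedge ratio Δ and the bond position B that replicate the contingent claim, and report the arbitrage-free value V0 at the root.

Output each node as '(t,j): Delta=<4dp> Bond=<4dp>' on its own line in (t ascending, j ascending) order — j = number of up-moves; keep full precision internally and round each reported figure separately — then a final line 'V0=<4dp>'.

(0,0): Delta=2.6607 Bond=-229.1922
V0=71.4685

Since d<R<u, set p* = (R−d)/(u−d) = 0.5179; price each node as the discounted p*-expectation of its children.
Terminal payoffs: V(1,0)=0.0000, V(1,1)=168.3700
Node (0,0) S=113.0000: V=(p*·168.3700+(1−p*)·0.0000)/1.22=71.4685; Δ=(168.3700−0.0000)/(168.3700−105.0900)=2.6607; B=V−Δ·S=-229.1922
Self-financing check: at every node Δ·S+B equals the discounted successor values.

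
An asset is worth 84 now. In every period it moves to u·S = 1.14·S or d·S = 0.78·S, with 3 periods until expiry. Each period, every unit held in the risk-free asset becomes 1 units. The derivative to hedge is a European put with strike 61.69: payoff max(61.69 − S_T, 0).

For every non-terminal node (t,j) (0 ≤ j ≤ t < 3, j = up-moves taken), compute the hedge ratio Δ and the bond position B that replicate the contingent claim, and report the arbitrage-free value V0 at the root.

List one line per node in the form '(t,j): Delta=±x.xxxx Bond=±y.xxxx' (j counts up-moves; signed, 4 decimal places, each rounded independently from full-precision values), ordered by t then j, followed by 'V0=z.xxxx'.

Risk-neutral probability p* = (R−d)/(u−d) = (1−0.78)/(1.14−0.78) = 0.6111.
Terminal payoffs: V(3,0)=21.8276, V(3,1)=3.4296, V(3,2)=0.0000, V(3,3)=0.0000
Node (2,0) S=51.1056: V=(p*·3.4296+(1−p*)·21.8276)/1=10.5844; Δ=(3.4296−21.8276)/(58.2604−39.8624)=-1.0000; B=V−Δ·S=61.6900
Node (2,1) S=74.6928: V=(p*·0.0000+(1−p*)·3.4296)/1=1.3337; Δ=(0.0000−3.4296)/(85.1498−58.2604)=-0.1275; B=V−Δ·S=10.8605
Node (2,2) S=109.1664: V=(p*·0.0000+(1−p*)·0.0000)/1=0.0000; Δ=(0.0000−0.0000)/(124.4497−85.1498)=0.0000; B=V−Δ·S=0.0000
Node (1,0) S=65.5200: V=(p*·1.3337+(1−p*)·10.5844)/1=4.9312; Δ=(1.3337−10.5844)/(74.6928−51.1056)=-0.3922; B=V−Δ·S=30.6275
Node (1,1) S=95.7600: V=(p*·0.0000+(1−p*)·1.3337)/1=0.5187; Δ=(0.0000−1.3337)/(109.1664−74.6928)=-0.0387; B=V−Δ·S=4.2235
Node (0,0) S=84.0000: V=(p*·0.5187+(1−p*)·4.9312)/1=2.2347; Δ=(0.5187−4.9312)/(95.7600−65.5200)=-0.1459; B=V−Δ·S=14.4917
Each (Δ,B) replicates both successor values, so the strategy is self-financing and V0 is arbitrage-free.

(0,0): Delta=-0.1459 Bond=14.4917
(1,0): Delta=-0.3922 Bond=30.6275
(1,1): Delta=-0.0387 Bond=4.2235
(2,0): Delta=-1.0000 Bond=61.6900
(2,1): Delta=-0.1275 Bond=10.8605
(2,2): Delta=0.0000 Bond=0.0000
V0=2.2347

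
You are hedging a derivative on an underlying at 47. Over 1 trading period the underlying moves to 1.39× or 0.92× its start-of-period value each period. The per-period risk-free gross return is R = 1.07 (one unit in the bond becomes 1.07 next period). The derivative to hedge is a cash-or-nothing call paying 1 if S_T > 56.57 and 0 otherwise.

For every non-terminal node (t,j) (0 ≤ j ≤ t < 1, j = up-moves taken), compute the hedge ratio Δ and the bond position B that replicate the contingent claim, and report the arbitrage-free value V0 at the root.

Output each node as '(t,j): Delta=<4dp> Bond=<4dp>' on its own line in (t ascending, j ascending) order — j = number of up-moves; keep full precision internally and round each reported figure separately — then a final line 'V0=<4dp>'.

Since d<R<u, set p* = (R−d)/(u−d) = 0.3191; price each node as the discounted p*-expectation of its children.
At expiry t=1: V(1,0)=0.0000, V(1,1)=1.0000
  t=0,j=0: stock 47.0000 → up 65.3300 (V=1.0000), down 43.2400 (V=0.0000). Price 0.2983; hedge Δ=0.0453, bond B=-1.8294.
Self-financing check: at every node Δ·S+B equals the discounted successor values.

(0,0): Delta=0.0453 Bond=-1.8294
V0=0.2983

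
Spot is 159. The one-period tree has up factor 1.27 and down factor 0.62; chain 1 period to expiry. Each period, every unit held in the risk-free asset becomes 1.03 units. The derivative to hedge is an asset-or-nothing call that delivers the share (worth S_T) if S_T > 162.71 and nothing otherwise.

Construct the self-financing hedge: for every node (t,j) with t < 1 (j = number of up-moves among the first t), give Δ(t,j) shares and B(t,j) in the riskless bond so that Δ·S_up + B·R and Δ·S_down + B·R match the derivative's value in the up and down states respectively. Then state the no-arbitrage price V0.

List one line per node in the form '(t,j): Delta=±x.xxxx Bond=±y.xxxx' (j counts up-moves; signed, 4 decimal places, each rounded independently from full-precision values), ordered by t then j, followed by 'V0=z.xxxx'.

Since d<R<u, set p* = (R−d)/(u−d) = 0.6308; price each node as the discounted p*-expectation of its children.
Terminal values V(1,·): V(1,0)=0.0000, V(1,1)=201.9300
  t=0,j=0: stock 159.0000 → up 201.9300 (V=201.9300), down 98.5800 (V=0.0000). Price 123.6614; hedge Δ=1.9538, bond B=-187.0001.
The time-0 hedge costs 123.6614, which is the no-arbitrage price.

(0,0): Delta=1.9538 Bond=-187.0001
V0=123.6614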